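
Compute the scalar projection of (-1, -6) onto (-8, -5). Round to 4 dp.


u.v = 38, |v| = sqrt(89) = 9.434
Scalar projection = u.v / |v| = 38 / sqrt(89) = 4.028

4.028


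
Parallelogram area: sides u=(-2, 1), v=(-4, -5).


|u x v| = |(-2)*(-5) - 1*(-4)|
= |10 - (-4)| = 14

14


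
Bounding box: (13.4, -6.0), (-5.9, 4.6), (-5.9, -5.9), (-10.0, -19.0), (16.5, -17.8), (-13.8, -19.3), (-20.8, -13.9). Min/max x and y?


x range: [-20.8, 16.5]
y range: [-19.3, 4.6]
Bounding box: (-20.8,-19.3) to (16.5,4.6)

(-20.8,-19.3) to (16.5,4.6)


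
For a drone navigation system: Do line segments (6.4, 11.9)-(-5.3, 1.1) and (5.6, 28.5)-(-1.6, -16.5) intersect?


Cross products: d1=155.52, d2=-293.22, d3=-202.86, d4=245.88
d1*d2 < 0 and d3*d4 < 0? yes

Yes, they intersect


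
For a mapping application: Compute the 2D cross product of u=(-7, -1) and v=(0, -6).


u x v = u_x*v_y - u_y*v_x = (-7)*(-6) - (-1)*0
= 42 - 0 = 42

42


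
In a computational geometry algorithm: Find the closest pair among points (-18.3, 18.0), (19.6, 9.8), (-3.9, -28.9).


d(P0,P1) = 38.7769, d(P0,P2) = 49.0609, d(P1,P2) = 45.2763
Closest: P0 and P1

Closest pair: (-18.3, 18.0) and (19.6, 9.8), distance = 38.7769


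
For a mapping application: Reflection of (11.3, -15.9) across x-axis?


Reflection over x-axis: (x,y) -> (x,-y)
(11.3, -15.9) -> (11.3, 15.9)

(11.3, 15.9)


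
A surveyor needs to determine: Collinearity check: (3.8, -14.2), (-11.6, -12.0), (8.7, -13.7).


Cross product: ((-11.6)-3.8)*((-13.7)-(-14.2)) - ((-12)-(-14.2))*(8.7-3.8)
= -18.48

No, not collinear


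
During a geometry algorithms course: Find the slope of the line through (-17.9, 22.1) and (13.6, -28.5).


slope = (y2-y1)/(x2-x1) = ((-28.5)-22.1)/(13.6-(-17.9)) = (-50.6)/31.5 = -1.6063

-1.6063


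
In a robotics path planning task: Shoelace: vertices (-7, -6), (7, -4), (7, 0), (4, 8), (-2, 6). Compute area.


Shoelace sum: ((-7)*(-4) - 7*(-6)) + (7*0 - 7*(-4)) + (7*8 - 4*0) + (4*6 - (-2)*8) + ((-2)*(-6) - (-7)*6)
= 248
Area = |248|/2 = 124

124


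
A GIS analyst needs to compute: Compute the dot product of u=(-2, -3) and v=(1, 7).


u . v = u_x*v_x + u_y*v_y = (-2)*1 + (-3)*7
= (-2) + (-21) = -23

-23


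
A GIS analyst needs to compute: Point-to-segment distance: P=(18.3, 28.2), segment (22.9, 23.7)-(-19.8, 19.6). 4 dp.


Project P onto AB: t = 0.0967 (clamped to [0,1])
Closest point on segment: (18.7702, 23.3035)
Distance: 4.9191

4.9191


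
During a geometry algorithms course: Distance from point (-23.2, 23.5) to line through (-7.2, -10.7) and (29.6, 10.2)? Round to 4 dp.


|cross product| = 1592.96
|line direction| = sqrt(1791.05) = 42.3208
Distance = 1592.96/sqrt(1791.05) = 37.6401

37.6401


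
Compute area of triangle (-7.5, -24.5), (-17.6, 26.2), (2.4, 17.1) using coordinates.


Area = |x_A(y_B-y_C) + x_B(y_C-y_A) + x_C(y_A-y_B)|/2
= |(-68.25) + (-732.16) + (-121.68)|/2
= 922.09/2 = 461.045

461.045


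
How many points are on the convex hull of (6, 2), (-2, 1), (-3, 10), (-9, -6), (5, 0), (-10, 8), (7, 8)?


Convex hull vertices (CCW): (-10, 8), (-9, -6), (5, 0), (6, 2), (7, 8), (-3, 10)
Count = 6

6


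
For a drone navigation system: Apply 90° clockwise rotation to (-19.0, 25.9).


90° CW: (x,y) -> (y, -x)
(-19,25.9) -> (25.9, 19)

(25.9, 19)


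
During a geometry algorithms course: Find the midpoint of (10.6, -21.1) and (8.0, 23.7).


M = ((10.6+8)/2, ((-21.1)+23.7)/2)
= (9.3, 1.3)

(9.3, 1.3)


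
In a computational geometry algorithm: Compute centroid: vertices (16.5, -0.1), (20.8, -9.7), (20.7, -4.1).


Centroid = ((x_A+x_B+x_C)/3, (y_A+y_B+y_C)/3)
= ((16.5+20.8+20.7)/3, ((-0.1)+(-9.7)+(-4.1))/3)
= (19.3333, -4.6333)

(19.3333, -4.6333)


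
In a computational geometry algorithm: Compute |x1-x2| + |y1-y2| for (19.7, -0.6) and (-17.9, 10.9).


|19.7-(-17.9)| + |(-0.6)-10.9| = 37.6 + 11.5 = 49.1

49.1


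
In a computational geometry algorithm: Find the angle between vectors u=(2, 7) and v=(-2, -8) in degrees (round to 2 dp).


u.v = -60, |u| = sqrt(53) = 7.2801, |v| = sqrt(68) = 8.2462
cos(theta) = u.v/(|u||v|) = -60/sqrt(3604) = -0.999445
theta = acos(-0.999445) = 178.09 degrees

178.09 degrees


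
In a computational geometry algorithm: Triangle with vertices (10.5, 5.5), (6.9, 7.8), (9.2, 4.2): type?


Side lengths squared: AB^2=18.25, BC^2=18.25, CA^2=3.38
Sorted: [3.38, 18.25, 18.25]
By sides: Isosceles, By angles: Acute

Isosceles, Acute


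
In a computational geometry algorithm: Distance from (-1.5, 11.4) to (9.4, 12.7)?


dx=10.9, dy=1.3
d^2 = 10.9^2 + 1.3^2 = 120.5
d = sqrt(120.5) = 10.9772

10.9772


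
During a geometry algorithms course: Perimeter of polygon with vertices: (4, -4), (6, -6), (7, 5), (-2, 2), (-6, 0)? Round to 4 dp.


Sides: (4, -4)->(6, -6): sqrt(8) = 2.828427, (6, -6)->(7, 5): sqrt(122) = 11.045361, (7, 5)->(-2, 2): sqrt(90) = 9.486833, (-2, 2)->(-6, 0): sqrt(20) = 4.472136, (-6, 0)->(4, -4): sqrt(116) = 10.77033
Sum = 38.603087
Perimeter = 38.6031

38.6031


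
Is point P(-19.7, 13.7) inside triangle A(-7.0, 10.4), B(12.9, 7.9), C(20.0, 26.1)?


Cross products: AB x AP = 33.92, BC x BP = 634.5, CA x CP = -288.49
All same sign? no

No, outside


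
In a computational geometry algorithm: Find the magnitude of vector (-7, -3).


|u| = sqrt((-7)^2 + (-3)^2) = sqrt(58) = 7.6158

7.6158


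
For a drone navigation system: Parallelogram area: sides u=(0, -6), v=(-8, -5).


|u x v| = |0*(-5) - (-6)*(-8)|
= |0 - 48| = 48

48


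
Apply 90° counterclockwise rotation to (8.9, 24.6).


90° CCW: (x,y) -> (-y, x)
(8.9,24.6) -> (-24.6, 8.9)

(-24.6, 8.9)


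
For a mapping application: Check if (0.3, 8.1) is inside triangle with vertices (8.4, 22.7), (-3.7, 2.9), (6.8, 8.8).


Cross products: AB x AP = 16.28, BC x BP = 31, CA x CP = 89.23
All same sign? yes

Yes, inside


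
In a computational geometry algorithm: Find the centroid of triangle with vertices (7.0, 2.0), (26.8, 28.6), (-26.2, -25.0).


Centroid = ((x_A+x_B+x_C)/3, (y_A+y_B+y_C)/3)
= ((7+26.8+(-26.2))/3, (2+28.6+(-25))/3)
= (2.5333, 1.8667)

(2.5333, 1.8667)


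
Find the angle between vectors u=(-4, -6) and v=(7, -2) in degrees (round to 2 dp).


u.v = -16, |u| = sqrt(52) = 7.2111, |v| = sqrt(53) = 7.2801
cos(theta) = u.v/(|u||v|) = -16/sqrt(2756) = -0.304776
theta = acos(-0.304776) = 107.74 degrees

107.74 degrees


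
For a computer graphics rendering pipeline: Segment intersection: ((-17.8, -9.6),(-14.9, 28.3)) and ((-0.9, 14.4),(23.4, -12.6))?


Cross products: d1=-1039.5, d2=-40.23, d3=-570.91, d4=-1570.18
d1*d2 < 0 and d3*d4 < 0? no

No, they don't intersect


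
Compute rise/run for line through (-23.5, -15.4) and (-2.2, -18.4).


slope = (y2-y1)/(x2-x1) = ((-18.4)-(-15.4))/((-2.2)-(-23.5)) = (-3)/21.3 = -0.1408

-0.1408


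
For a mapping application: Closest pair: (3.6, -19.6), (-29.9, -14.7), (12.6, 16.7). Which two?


d(P0,P1) = 33.8565, d(P0,P2) = 37.3991, d(P1,P2) = 52.8414
Closest: P0 and P1

Closest pair: (3.6, -19.6) and (-29.9, -14.7), distance = 33.8565


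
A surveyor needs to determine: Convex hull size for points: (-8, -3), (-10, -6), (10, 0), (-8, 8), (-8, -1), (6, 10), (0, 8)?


Convex hull vertices (CCW): (-10, -6), (10, 0), (6, 10), (-8, 8)
Count = 4

4


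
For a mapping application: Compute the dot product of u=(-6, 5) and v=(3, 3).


u . v = u_x*v_x + u_y*v_y = (-6)*3 + 5*3
= (-18) + 15 = -3

-3


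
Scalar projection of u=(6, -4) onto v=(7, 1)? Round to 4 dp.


u.v = 38, |v| = sqrt(50) = 7.0711
Scalar projection = u.v / |v| = 38 / sqrt(50) = 5.374

5.374


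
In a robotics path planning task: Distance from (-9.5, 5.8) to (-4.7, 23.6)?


dx=4.8, dy=17.8
d^2 = 4.8^2 + 17.8^2 = 339.88
d = sqrt(339.88) = 18.4358

18.4358


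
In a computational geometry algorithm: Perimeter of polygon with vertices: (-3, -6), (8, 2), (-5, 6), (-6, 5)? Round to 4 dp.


Sides: (-3, -6)->(8, 2): sqrt(185) = 13.601471, (8, 2)->(-5, 6): sqrt(185) = 13.601471, (-5, 6)->(-6, 5): sqrt(2) = 1.414214, (-6, 5)->(-3, -6): sqrt(130) = 11.401754
Sum = 40.01891
Perimeter = 40.0189

40.0189


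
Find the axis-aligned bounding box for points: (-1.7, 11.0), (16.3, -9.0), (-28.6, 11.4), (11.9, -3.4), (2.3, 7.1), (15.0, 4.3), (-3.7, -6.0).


x range: [-28.6, 16.3]
y range: [-9, 11.4]
Bounding box: (-28.6,-9) to (16.3,11.4)

(-28.6,-9) to (16.3,11.4)


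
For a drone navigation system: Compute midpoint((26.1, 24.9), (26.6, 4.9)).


M = ((26.1+26.6)/2, (24.9+4.9)/2)
= (26.35, 14.9)

(26.35, 14.9)


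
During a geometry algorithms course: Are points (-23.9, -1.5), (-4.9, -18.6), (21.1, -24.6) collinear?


Cross product: ((-4.9)-(-23.9))*((-24.6)-(-1.5)) - ((-18.6)-(-1.5))*(21.1-(-23.9))
= 330.6

No, not collinear


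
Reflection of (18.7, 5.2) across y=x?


Reflection over y=x: (x,y) -> (y,x)
(18.7, 5.2) -> (5.2, 18.7)

(5.2, 18.7)


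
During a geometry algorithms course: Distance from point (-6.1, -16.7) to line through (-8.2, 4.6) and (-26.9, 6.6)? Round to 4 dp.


|cross product| = 394.11
|line direction| = sqrt(353.69) = 18.8066
Distance = 394.11/sqrt(353.69) = 20.9559

20.9559


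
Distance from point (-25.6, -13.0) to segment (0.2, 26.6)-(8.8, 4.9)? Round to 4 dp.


Project P onto AB: t = 1 (clamped to [0,1])
Closest point on segment: (8.8, 4.9)
Distance: 38.7785

38.7785


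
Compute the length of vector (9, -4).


|u| = sqrt(9^2 + (-4)^2) = sqrt(97) = 9.8489

9.8489


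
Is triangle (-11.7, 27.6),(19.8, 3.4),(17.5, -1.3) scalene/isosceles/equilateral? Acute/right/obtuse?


Side lengths squared: AB^2=1577.89, BC^2=27.38, CA^2=1687.85
Sorted: [27.38, 1577.89, 1687.85]
By sides: Scalene, By angles: Obtuse

Scalene, Obtuse


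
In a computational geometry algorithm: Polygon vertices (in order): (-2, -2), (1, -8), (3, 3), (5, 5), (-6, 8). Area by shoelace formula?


Shoelace sum: ((-2)*(-8) - 1*(-2)) + (1*3 - 3*(-8)) + (3*5 - 5*3) + (5*8 - (-6)*5) + ((-6)*(-2) - (-2)*8)
= 143
Area = |143|/2 = 71.5

71.5


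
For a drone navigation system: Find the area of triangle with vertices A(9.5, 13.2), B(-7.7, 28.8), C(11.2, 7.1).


Area = |x_A(y_B-y_C) + x_B(y_C-y_A) + x_C(y_A-y_B)|/2
= |206.15 + 46.97 + (-174.72)|/2
= 78.4/2 = 39.2

39.2


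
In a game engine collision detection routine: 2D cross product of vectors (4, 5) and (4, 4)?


u x v = u_x*v_y - u_y*v_x = 4*4 - 5*4
= 16 - 20 = -4

-4


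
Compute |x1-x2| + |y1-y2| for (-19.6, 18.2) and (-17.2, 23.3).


|(-19.6)-(-17.2)| + |18.2-23.3| = 2.4 + 5.1 = 7.5

7.5


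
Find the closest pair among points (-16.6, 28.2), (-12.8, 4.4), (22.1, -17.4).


d(P0,P1) = 24.1015, d(P0,P2) = 59.8084, d(P1,P2) = 41.1491
Closest: P0 and P1

Closest pair: (-16.6, 28.2) and (-12.8, 4.4), distance = 24.1015


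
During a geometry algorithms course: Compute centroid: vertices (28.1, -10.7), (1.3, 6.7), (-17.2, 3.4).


Centroid = ((x_A+x_B+x_C)/3, (y_A+y_B+y_C)/3)
= ((28.1+1.3+(-17.2))/3, ((-10.7)+6.7+3.4)/3)
= (4.0667, -0.2)

(4.0667, -0.2)


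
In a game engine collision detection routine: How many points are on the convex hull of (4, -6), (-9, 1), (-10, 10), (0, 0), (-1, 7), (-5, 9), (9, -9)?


Convex hull vertices (CCW): (-10, 10), (-9, 1), (9, -9), (-1, 7), (-5, 9)
Count = 5

5


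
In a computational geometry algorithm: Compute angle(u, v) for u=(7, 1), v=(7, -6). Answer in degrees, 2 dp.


u.v = 43, |u| = sqrt(50) = 7.0711, |v| = sqrt(85) = 9.2195
cos(theta) = u.v/(|u||v|) = 43/sqrt(4250) = 0.65959
theta = acos(0.65959) = 48.73 degrees

48.73 degrees


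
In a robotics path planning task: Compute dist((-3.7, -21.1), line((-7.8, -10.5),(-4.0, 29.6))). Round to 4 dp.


|cross product| = 204.69
|line direction| = sqrt(1622.45) = 40.2796
Distance = 204.69/sqrt(1622.45) = 5.0817

5.0817


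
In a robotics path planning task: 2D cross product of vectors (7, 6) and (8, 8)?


u x v = u_x*v_y - u_y*v_x = 7*8 - 6*8
= 56 - 48 = 8

8


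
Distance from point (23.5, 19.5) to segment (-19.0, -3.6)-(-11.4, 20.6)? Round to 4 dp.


Project P onto AB: t = 1 (clamped to [0,1])
Closest point on segment: (-11.4, 20.6)
Distance: 34.9173

34.9173


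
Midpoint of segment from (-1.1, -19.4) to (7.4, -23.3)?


M = (((-1.1)+7.4)/2, ((-19.4)+(-23.3))/2)
= (3.15, -21.35)

(3.15, -21.35)


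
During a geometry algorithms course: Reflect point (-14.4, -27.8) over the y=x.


Reflection over y=x: (x,y) -> (y,x)
(-14.4, -27.8) -> (-27.8, -14.4)

(-27.8, -14.4)


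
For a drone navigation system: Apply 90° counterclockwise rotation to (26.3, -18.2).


90° CCW: (x,y) -> (-y, x)
(26.3,-18.2) -> (18.2, 26.3)

(18.2, 26.3)


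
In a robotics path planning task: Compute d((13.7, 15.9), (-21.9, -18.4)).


dx=-35.6, dy=-34.3
d^2 = (-35.6)^2 + (-34.3)^2 = 2443.85
d = sqrt(2443.85) = 49.4353

49.4353


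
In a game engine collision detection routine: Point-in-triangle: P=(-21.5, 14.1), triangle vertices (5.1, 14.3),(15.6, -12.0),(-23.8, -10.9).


Cross products: AB x AP = -701.68, BC x BP = -987.53, CA x CP = 664.54
All same sign? no

No, outside


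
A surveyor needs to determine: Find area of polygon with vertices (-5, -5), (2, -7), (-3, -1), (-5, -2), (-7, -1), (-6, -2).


Shoelace sum: ((-5)*(-7) - 2*(-5)) + (2*(-1) - (-3)*(-7)) + ((-3)*(-2) - (-5)*(-1)) + ((-5)*(-1) - (-7)*(-2)) + ((-7)*(-2) - (-6)*(-1)) + ((-6)*(-5) - (-5)*(-2))
= 42
Area = |42|/2 = 21

21


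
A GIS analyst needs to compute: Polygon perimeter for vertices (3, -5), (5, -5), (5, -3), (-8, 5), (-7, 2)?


Sides: (3, -5)->(5, -5): sqrt(4) = 2, (5, -5)->(5, -3): sqrt(4) = 2, (5, -3)->(-8, 5): sqrt(233) = 15.264338, (-8, 5)->(-7, 2): sqrt(10) = 3.162278, (-7, 2)->(3, -5): sqrt(149) = 12.206556
Sum = 34.633172
Perimeter = 34.6332

34.6332


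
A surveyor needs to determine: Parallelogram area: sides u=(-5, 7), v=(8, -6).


|u x v| = |(-5)*(-6) - 7*8|
= |30 - 56| = 26

26


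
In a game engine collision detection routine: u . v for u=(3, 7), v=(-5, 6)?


u . v = u_x*v_x + u_y*v_y = 3*(-5) + 7*6
= (-15) + 42 = 27

27


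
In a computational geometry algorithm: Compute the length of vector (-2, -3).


|u| = sqrt((-2)^2 + (-3)^2) = sqrt(13) = 3.6056

3.6056


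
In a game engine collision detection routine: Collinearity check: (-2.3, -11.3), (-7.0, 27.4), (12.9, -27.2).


Cross product: ((-7)-(-2.3))*((-27.2)-(-11.3)) - (27.4-(-11.3))*(12.9-(-2.3))
= -513.51

No, not collinear


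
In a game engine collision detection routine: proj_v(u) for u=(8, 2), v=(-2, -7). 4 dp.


u.v = -30, |v| = sqrt(53) = 7.2801
Scalar projection = u.v / |v| = -30 / sqrt(53) = -4.1208

-4.1208


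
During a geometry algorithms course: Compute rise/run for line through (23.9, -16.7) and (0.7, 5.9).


slope = (y2-y1)/(x2-x1) = (5.9-(-16.7))/(0.7-23.9) = 22.6/(-23.2) = -0.9741

-0.9741


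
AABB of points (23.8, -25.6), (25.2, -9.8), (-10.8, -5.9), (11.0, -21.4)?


x range: [-10.8, 25.2]
y range: [-25.6, -5.9]
Bounding box: (-10.8,-25.6) to (25.2,-5.9)

(-10.8,-25.6) to (25.2,-5.9)


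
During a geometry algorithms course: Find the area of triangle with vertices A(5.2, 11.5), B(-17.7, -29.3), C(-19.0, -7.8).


Area = |x_A(y_B-y_C) + x_B(y_C-y_A) + x_C(y_A-y_B)|/2
= |(-111.8) + 341.61 + (-775.2)|/2
= 545.39/2 = 272.695

272.695


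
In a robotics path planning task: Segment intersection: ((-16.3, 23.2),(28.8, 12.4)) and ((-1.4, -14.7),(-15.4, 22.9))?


Cross products: d1=29.64, d2=-1514.92, d3=-1548.37, d4=-3.81
d1*d2 < 0 and d3*d4 < 0? no

No, they don't intersect


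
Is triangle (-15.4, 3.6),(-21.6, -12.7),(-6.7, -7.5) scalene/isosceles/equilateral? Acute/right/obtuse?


Side lengths squared: AB^2=304.13, BC^2=249.05, CA^2=198.9
Sorted: [198.9, 249.05, 304.13]
By sides: Scalene, By angles: Acute

Scalene, Acute


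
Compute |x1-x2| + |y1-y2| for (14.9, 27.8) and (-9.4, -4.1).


|14.9-(-9.4)| + |27.8-(-4.1)| = 24.3 + 31.9 = 56.2

56.2


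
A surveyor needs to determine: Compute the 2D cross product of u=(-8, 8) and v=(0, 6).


u x v = u_x*v_y - u_y*v_x = (-8)*6 - 8*0
= (-48) - 0 = -48

-48


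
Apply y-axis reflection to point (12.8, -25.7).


Reflection over y-axis: (x,y) -> (-x,y)
(12.8, -25.7) -> (-12.8, -25.7)

(-12.8, -25.7)


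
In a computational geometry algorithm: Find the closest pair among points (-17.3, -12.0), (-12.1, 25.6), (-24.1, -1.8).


d(P0,P1) = 37.9579, d(P0,P2) = 12.2589, d(P1,P2) = 29.9125
Closest: P0 and P2

Closest pair: (-17.3, -12.0) and (-24.1, -1.8), distance = 12.2589


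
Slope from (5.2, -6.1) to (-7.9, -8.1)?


slope = (y2-y1)/(x2-x1) = ((-8.1)-(-6.1))/((-7.9)-5.2) = (-2)/(-13.1) = 0.1527

0.1527


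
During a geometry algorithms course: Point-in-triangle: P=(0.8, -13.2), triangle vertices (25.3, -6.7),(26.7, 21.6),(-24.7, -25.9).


Cross products: AB x AP = 684.25, BC x BP = 558.47, CA x CP = 145.4
All same sign? yes

Yes, inside


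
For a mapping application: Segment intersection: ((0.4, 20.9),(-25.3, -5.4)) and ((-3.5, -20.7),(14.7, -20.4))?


Cross products: d1=755.95, d2=285, d3=966.55, d4=1437.5
d1*d2 < 0 and d3*d4 < 0? no

No, they don't intersect


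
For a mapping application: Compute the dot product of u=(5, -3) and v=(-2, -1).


u . v = u_x*v_x + u_y*v_y = 5*(-2) + (-3)*(-1)
= (-10) + 3 = -7

-7


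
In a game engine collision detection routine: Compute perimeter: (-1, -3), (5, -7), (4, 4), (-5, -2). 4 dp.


Sides: (-1, -3)->(5, -7): sqrt(52) = 7.211103, (5, -7)->(4, 4): sqrt(122) = 11.045361, (4, 4)->(-5, -2): sqrt(117) = 10.816654, (-5, -2)->(-1, -3): sqrt(17) = 4.123106
Sum = 33.196224
Perimeter = 33.1962

33.1962


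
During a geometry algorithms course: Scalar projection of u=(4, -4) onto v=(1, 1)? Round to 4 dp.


u.v = 0, |v| = sqrt(2) = 1.4142
Scalar projection = u.v / |v| = 0 / sqrt(2) = 0

0


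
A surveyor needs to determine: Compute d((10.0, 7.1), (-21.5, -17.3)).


dx=-31.5, dy=-24.4
d^2 = (-31.5)^2 + (-24.4)^2 = 1587.61
d = sqrt(1587.61) = 39.8448

39.8448


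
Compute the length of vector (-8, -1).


|u| = sqrt((-8)^2 + (-1)^2) = sqrt(65) = 8.0623

8.0623


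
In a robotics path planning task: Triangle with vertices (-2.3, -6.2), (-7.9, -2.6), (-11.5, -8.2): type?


Side lengths squared: AB^2=44.32, BC^2=44.32, CA^2=88.64
Sorted: [44.32, 44.32, 88.64]
By sides: Isosceles, By angles: Right

Isosceles, Right


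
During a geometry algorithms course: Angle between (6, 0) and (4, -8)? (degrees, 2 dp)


u.v = 24, |u| = sqrt(36) = 6, |v| = sqrt(80) = 8.9443
cos(theta) = u.v/(|u||v|) = 24/sqrt(2880) = 0.447214
theta = acos(0.447214) = 63.43 degrees

63.43 degrees


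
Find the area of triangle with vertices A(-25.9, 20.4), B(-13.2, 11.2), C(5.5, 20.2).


Area = |x_A(y_B-y_C) + x_B(y_C-y_A) + x_C(y_A-y_B)|/2
= |233.1 + 2.64 + 50.6|/2
= 286.34/2 = 143.17

143.17


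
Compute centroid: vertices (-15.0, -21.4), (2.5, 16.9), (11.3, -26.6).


Centroid = ((x_A+x_B+x_C)/3, (y_A+y_B+y_C)/3)
= (((-15)+2.5+11.3)/3, ((-21.4)+16.9+(-26.6))/3)
= (-0.4, -10.3667)

(-0.4, -10.3667)


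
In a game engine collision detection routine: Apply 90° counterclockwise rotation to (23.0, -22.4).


90° CCW: (x,y) -> (-y, x)
(23,-22.4) -> (22.4, 23)

(22.4, 23)


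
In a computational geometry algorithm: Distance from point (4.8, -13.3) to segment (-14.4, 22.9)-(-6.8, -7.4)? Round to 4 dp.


Project P onto AB: t = 1 (clamped to [0,1])
Closest point on segment: (-6.8, -7.4)
Distance: 13.0142

13.0142


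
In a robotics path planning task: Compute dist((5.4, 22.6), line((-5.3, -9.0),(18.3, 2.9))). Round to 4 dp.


|cross product| = 618.43
|line direction| = sqrt(698.57) = 26.4305
Distance = 618.43/sqrt(698.57) = 23.3984

23.3984


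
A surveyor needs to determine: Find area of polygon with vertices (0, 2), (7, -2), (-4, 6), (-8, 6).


Shoelace sum: (0*(-2) - 7*2) + (7*6 - (-4)*(-2)) + ((-4)*6 - (-8)*6) + ((-8)*2 - 0*6)
= 28
Area = |28|/2 = 14

14


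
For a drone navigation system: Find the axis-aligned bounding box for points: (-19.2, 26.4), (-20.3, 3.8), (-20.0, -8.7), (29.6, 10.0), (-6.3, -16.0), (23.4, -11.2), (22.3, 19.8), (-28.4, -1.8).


x range: [-28.4, 29.6]
y range: [-16, 26.4]
Bounding box: (-28.4,-16) to (29.6,26.4)

(-28.4,-16) to (29.6,26.4)


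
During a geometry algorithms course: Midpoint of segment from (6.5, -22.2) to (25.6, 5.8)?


M = ((6.5+25.6)/2, ((-22.2)+5.8)/2)
= (16.05, -8.2)

(16.05, -8.2)


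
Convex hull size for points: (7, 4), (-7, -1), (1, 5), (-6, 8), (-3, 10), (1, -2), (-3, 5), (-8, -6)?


Convex hull vertices (CCW): (-8, -6), (1, -2), (7, 4), (-3, 10), (-6, 8)
Count = 5

5


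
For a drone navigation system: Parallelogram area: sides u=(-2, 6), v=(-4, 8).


|u x v| = |(-2)*8 - 6*(-4)|
= |(-16) - (-24)| = 8

8


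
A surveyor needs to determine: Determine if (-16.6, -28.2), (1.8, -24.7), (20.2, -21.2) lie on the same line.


Cross product: (1.8-(-16.6))*((-21.2)-(-28.2)) - ((-24.7)-(-28.2))*(20.2-(-16.6))
= 0

Yes, collinear


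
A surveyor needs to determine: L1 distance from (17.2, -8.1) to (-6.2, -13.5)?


|17.2-(-6.2)| + |(-8.1)-(-13.5)| = 23.4 + 5.4 = 28.8

28.8


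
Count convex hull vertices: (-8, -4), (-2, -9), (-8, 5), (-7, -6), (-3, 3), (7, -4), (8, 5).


Convex hull vertices (CCW): (-8, -4), (-7, -6), (-2, -9), (7, -4), (8, 5), (-8, 5)
Count = 6

6


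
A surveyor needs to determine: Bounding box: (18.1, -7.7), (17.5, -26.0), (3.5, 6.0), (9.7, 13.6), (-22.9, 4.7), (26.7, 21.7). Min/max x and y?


x range: [-22.9, 26.7]
y range: [-26, 21.7]
Bounding box: (-22.9,-26) to (26.7,21.7)

(-22.9,-26) to (26.7,21.7)


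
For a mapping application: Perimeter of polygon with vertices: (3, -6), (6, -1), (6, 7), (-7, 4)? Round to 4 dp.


Sides: (3, -6)->(6, -1): sqrt(34) = 5.830952, (6, -1)->(6, 7): sqrt(64) = 8, (6, 7)->(-7, 4): sqrt(178) = 13.341664, (-7, 4)->(3, -6): sqrt(200) = 14.142136
Sum = 41.314752
Perimeter = 41.3148

41.3148


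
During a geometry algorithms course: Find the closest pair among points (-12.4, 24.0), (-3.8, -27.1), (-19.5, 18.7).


d(P0,P1) = 51.8186, d(P0,P2) = 8.86, d(P1,P2) = 48.4162
Closest: P0 and P2

Closest pair: (-12.4, 24.0) and (-19.5, 18.7), distance = 8.86


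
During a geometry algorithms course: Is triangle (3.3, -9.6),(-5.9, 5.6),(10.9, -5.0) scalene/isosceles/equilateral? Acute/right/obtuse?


Side lengths squared: AB^2=315.68, BC^2=394.6, CA^2=78.92
Sorted: [78.92, 315.68, 394.6]
By sides: Scalene, By angles: Right

Scalene, Right


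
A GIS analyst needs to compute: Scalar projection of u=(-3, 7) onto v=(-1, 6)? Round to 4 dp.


u.v = 45, |v| = sqrt(37) = 6.0828
Scalar projection = u.v / |v| = 45 / sqrt(37) = 7.398

7.398


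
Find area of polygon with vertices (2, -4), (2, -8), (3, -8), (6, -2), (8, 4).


Shoelace sum: (2*(-8) - 2*(-4)) + (2*(-8) - 3*(-8)) + (3*(-2) - 6*(-8)) + (6*4 - 8*(-2)) + (8*(-4) - 2*4)
= 42
Area = |42|/2 = 21

21


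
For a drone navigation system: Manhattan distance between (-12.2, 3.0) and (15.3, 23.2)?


|(-12.2)-15.3| + |3-23.2| = 27.5 + 20.2 = 47.7

47.7


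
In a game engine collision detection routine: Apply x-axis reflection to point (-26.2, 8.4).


Reflection over x-axis: (x,y) -> (x,-y)
(-26.2, 8.4) -> (-26.2, -8.4)

(-26.2, -8.4)


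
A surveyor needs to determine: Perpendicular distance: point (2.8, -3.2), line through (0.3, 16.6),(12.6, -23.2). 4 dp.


|cross product| = 144.04
|line direction| = sqrt(1735.33) = 41.6573
Distance = 144.04/sqrt(1735.33) = 3.4577

3.4577


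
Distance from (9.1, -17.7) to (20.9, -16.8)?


dx=11.8, dy=0.9
d^2 = 11.8^2 + 0.9^2 = 140.05
d = sqrt(140.05) = 11.8343

11.8343


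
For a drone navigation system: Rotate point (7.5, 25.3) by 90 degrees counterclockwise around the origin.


90° CCW: (x,y) -> (-y, x)
(7.5,25.3) -> (-25.3, 7.5)

(-25.3, 7.5)


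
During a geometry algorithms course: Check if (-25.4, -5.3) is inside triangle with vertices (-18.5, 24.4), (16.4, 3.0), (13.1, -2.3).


Cross products: AB x AP = -1184.19, BC x BP = -194.15, CA x CP = 1122.75
All same sign? no

No, outside


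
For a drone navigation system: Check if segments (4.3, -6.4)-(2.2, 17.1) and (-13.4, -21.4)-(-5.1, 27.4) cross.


Cross products: d1=-739.26, d2=-441.73, d3=447.45, d4=149.92
d1*d2 < 0 and d3*d4 < 0? no

No, they don't intersect


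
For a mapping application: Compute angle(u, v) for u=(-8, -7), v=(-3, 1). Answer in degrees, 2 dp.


u.v = 17, |u| = sqrt(113) = 10.6301, |v| = sqrt(10) = 3.1623
cos(theta) = u.v/(|u||v|) = 17/sqrt(1130) = 0.505719
theta = acos(0.505719) = 59.62 degrees

59.62 degrees


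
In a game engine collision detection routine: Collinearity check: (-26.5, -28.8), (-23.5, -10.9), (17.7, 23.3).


Cross product: ((-23.5)-(-26.5))*(23.3-(-28.8)) - ((-10.9)-(-28.8))*(17.7-(-26.5))
= -634.88

No, not collinear


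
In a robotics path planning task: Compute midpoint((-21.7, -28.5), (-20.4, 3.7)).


M = (((-21.7)+(-20.4))/2, ((-28.5)+3.7)/2)
= (-21.05, -12.4)

(-21.05, -12.4)


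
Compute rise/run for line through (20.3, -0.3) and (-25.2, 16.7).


slope = (y2-y1)/(x2-x1) = (16.7-(-0.3))/((-25.2)-20.3) = 17/(-45.5) = -0.3736

-0.3736


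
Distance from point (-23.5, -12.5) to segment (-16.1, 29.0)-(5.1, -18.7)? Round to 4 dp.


Project P onto AB: t = 0.6689 (clamped to [0,1])
Closest point on segment: (-1.9186, -2.9082)
Distance: 23.617

23.617


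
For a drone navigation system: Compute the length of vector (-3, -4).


|u| = sqrt((-3)^2 + (-4)^2) = sqrt(25) = 5

5


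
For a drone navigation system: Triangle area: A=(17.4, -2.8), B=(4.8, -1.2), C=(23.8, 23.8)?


Area = |x_A(y_B-y_C) + x_B(y_C-y_A) + x_C(y_A-y_B)|/2
= |(-435) + 127.68 + (-38.08)|/2
= 345.4/2 = 172.7

172.7


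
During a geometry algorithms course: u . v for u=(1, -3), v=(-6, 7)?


u . v = u_x*v_x + u_y*v_y = 1*(-6) + (-3)*7
= (-6) + (-21) = -27

-27


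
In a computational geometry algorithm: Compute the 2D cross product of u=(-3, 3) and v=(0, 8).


u x v = u_x*v_y - u_y*v_x = (-3)*8 - 3*0
= (-24) - 0 = -24

-24


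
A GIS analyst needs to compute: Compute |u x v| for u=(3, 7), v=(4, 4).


|u x v| = |3*4 - 7*4|
= |12 - 28| = 16

16


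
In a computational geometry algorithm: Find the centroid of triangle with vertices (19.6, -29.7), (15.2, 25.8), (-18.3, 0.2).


Centroid = ((x_A+x_B+x_C)/3, (y_A+y_B+y_C)/3)
= ((19.6+15.2+(-18.3))/3, ((-29.7)+25.8+0.2)/3)
= (5.5, -1.2333)

(5.5, -1.2333)


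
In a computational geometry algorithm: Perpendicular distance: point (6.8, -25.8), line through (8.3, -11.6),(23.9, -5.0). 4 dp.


|cross product| = 211.62
|line direction| = sqrt(286.92) = 16.9387
Distance = 211.62/sqrt(286.92) = 12.4933

12.4933


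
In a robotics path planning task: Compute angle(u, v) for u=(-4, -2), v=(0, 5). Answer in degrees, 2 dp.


u.v = -10, |u| = sqrt(20) = 4.4721, |v| = sqrt(25) = 5
cos(theta) = u.v/(|u||v|) = -10/sqrt(500) = -0.447214
theta = acos(-0.447214) = 116.57 degrees

116.57 degrees


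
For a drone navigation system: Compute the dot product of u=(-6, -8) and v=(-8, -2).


u . v = u_x*v_x + u_y*v_y = (-6)*(-8) + (-8)*(-2)
= 48 + 16 = 64

64


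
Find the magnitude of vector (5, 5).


|u| = sqrt(5^2 + 5^2) = sqrt(50) = 7.0711

7.0711


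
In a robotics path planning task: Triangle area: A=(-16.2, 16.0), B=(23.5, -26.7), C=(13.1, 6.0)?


Area = |x_A(y_B-y_C) + x_B(y_C-y_A) + x_C(y_A-y_B)|/2
= |529.74 + (-235) + 559.37|/2
= 854.11/2 = 427.055

427.055


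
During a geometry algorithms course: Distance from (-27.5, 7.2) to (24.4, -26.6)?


dx=51.9, dy=-33.8
d^2 = 51.9^2 + (-33.8)^2 = 3836.05
d = sqrt(3836.05) = 61.9359

61.9359


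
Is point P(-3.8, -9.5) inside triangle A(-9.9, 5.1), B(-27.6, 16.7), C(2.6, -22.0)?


Cross products: AB x AP = 187.66, BC x BP = 129.82, CA x CP = 17.19
All same sign? yes

Yes, inside


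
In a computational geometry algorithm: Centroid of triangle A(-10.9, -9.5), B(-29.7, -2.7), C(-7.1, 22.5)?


Centroid = ((x_A+x_B+x_C)/3, (y_A+y_B+y_C)/3)
= (((-10.9)+(-29.7)+(-7.1))/3, ((-9.5)+(-2.7)+22.5)/3)
= (-15.9, 3.4333)

(-15.9, 3.4333)


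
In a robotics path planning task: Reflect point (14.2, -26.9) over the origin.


Reflection over origin: (x,y) -> (-x,-y)
(14.2, -26.9) -> (-14.2, 26.9)

(-14.2, 26.9)


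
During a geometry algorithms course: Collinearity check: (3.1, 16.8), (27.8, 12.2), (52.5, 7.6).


Cross product: (27.8-3.1)*(7.6-16.8) - (12.2-16.8)*(52.5-3.1)
= 0

Yes, collinear


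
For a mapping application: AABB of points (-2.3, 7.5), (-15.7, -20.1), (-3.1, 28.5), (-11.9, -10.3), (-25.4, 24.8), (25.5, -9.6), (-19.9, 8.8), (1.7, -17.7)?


x range: [-25.4, 25.5]
y range: [-20.1, 28.5]
Bounding box: (-25.4,-20.1) to (25.5,28.5)

(-25.4,-20.1) to (25.5,28.5)


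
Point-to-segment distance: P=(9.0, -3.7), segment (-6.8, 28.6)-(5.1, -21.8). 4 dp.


Project P onto AB: t = 0.6771 (clamped to [0,1])
Closest point on segment: (1.258, -5.528)
Distance: 7.9549

7.9549


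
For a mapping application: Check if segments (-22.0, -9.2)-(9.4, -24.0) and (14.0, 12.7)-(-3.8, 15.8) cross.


Cross products: d1=501.42, d2=667.52, d3=1220.46, d4=1054.36
d1*d2 < 0 and d3*d4 < 0? no

No, they don't intersect


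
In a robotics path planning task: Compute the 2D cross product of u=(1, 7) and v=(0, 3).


u x v = u_x*v_y - u_y*v_x = 1*3 - 7*0
= 3 - 0 = 3

3


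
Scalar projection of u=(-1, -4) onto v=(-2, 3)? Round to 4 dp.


u.v = -10, |v| = sqrt(13) = 3.6056
Scalar projection = u.v / |v| = -10 / sqrt(13) = -2.7735

-2.7735


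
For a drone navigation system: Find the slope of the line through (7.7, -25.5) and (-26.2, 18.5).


slope = (y2-y1)/(x2-x1) = (18.5-(-25.5))/((-26.2)-7.7) = 44/(-33.9) = -1.2979

-1.2979


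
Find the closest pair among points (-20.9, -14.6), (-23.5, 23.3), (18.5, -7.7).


d(P0,P1) = 37.9891, d(P0,P2) = 39.9996, d(P1,P2) = 52.2015
Closest: P0 and P1

Closest pair: (-20.9, -14.6) and (-23.5, 23.3), distance = 37.9891


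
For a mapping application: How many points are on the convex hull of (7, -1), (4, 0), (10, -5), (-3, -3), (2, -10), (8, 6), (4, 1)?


Convex hull vertices (CCW): (-3, -3), (2, -10), (10, -5), (8, 6)
Count = 4

4


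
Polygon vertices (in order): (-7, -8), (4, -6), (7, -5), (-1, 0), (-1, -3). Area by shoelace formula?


Shoelace sum: ((-7)*(-6) - 4*(-8)) + (4*(-5) - 7*(-6)) + (7*0 - (-1)*(-5)) + ((-1)*(-3) - (-1)*0) + ((-1)*(-8) - (-7)*(-3))
= 81
Area = |81|/2 = 40.5

40.5


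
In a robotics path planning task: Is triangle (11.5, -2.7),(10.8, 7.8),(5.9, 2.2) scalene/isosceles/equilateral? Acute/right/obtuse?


Side lengths squared: AB^2=110.74, BC^2=55.37, CA^2=55.37
Sorted: [55.37, 55.37, 110.74]
By sides: Isosceles, By angles: Right

Isosceles, Right


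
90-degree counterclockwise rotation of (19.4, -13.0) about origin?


90° CCW: (x,y) -> (-y, x)
(19.4,-13) -> (13, 19.4)

(13, 19.4)


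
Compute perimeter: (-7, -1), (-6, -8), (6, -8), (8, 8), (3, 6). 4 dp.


Sides: (-7, -1)->(-6, -8): sqrt(50) = 7.071068, (-6, -8)->(6, -8): sqrt(144) = 12, (6, -8)->(8, 8): sqrt(260) = 16.124515, (8, 8)->(3, 6): sqrt(29) = 5.385165, (3, 6)->(-7, -1): sqrt(149) = 12.206556
Sum = 52.787304
Perimeter = 52.7873

52.7873


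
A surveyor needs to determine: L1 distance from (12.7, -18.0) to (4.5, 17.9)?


|12.7-4.5| + |(-18)-17.9| = 8.2 + 35.9 = 44.1

44.1


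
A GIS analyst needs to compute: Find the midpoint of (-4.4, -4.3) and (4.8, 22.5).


M = (((-4.4)+4.8)/2, ((-4.3)+22.5)/2)
= (0.2, 9.1)

(0.2, 9.1)


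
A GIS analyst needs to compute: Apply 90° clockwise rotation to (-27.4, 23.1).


90° CW: (x,y) -> (y, -x)
(-27.4,23.1) -> (23.1, 27.4)

(23.1, 27.4)


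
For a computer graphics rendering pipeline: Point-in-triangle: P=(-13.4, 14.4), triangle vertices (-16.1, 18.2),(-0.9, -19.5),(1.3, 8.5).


Cross products: AB x AP = 44.03, BC x BP = 424.58, CA x CP = 39.93
All same sign? yes

Yes, inside


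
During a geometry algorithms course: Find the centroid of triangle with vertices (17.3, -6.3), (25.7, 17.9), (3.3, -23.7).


Centroid = ((x_A+x_B+x_C)/3, (y_A+y_B+y_C)/3)
= ((17.3+25.7+3.3)/3, ((-6.3)+17.9+(-23.7))/3)
= (15.4333, -4.0333)

(15.4333, -4.0333)


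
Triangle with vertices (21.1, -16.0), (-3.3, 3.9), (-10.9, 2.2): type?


Side lengths squared: AB^2=991.37, BC^2=60.65, CA^2=1355.24
Sorted: [60.65, 991.37, 1355.24]
By sides: Scalene, By angles: Obtuse

Scalene, Obtuse


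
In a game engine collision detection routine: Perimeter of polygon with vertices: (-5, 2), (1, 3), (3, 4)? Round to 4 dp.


Sides: (-5, 2)->(1, 3): sqrt(37) = 6.082763, (1, 3)->(3, 4): sqrt(5) = 2.236068, (3, 4)->(-5, 2): sqrt(68) = 8.246211
Sum = 16.565042
Perimeter = 16.565

16.565


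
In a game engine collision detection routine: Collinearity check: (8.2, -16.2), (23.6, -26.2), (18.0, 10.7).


Cross product: (23.6-8.2)*(10.7-(-16.2)) - ((-26.2)-(-16.2))*(18-8.2)
= 512.26

No, not collinear


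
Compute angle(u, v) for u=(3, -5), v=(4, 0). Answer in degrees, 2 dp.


u.v = 12, |u| = sqrt(34) = 5.831, |v| = sqrt(16) = 4
cos(theta) = u.v/(|u||v|) = 12/sqrt(544) = 0.514496
theta = acos(0.514496) = 59.04 degrees

59.04 degrees


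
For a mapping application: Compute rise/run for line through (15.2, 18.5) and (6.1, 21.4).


slope = (y2-y1)/(x2-x1) = (21.4-18.5)/(6.1-15.2) = 2.9/(-9.1) = -0.3187

-0.3187


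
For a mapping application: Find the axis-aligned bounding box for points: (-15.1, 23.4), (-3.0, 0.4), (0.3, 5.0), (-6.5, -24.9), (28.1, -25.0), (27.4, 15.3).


x range: [-15.1, 28.1]
y range: [-25, 23.4]
Bounding box: (-15.1,-25) to (28.1,23.4)

(-15.1,-25) to (28.1,23.4)


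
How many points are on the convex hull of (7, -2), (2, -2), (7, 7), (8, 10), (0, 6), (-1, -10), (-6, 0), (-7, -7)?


Convex hull vertices (CCW): (-7, -7), (-1, -10), (7, -2), (8, 10), (0, 6), (-6, 0)
Count = 6

6


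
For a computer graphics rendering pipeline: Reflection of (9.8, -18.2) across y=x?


Reflection over y=x: (x,y) -> (y,x)
(9.8, -18.2) -> (-18.2, 9.8)

(-18.2, 9.8)


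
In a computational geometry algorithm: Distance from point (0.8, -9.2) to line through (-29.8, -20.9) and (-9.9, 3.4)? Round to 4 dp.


|cross product| = 510.75
|line direction| = sqrt(986.5) = 31.4086
Distance = 510.75/sqrt(986.5) = 16.2615

16.2615


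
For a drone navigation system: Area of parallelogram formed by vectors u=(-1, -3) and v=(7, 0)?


|u x v| = |(-1)*0 - (-3)*7|
= |0 - (-21)| = 21

21


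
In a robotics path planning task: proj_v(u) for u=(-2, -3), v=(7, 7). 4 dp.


u.v = -35, |v| = sqrt(98) = 9.8995
Scalar projection = u.v / |v| = -35 / sqrt(98) = -3.5355

-3.5355


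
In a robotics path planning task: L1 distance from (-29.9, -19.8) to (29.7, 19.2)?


|(-29.9)-29.7| + |(-19.8)-19.2| = 59.6 + 39 = 98.6

98.6


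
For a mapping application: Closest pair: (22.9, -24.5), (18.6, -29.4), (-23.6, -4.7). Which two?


d(P0,P1) = 6.5192, d(P0,P2) = 50.54, d(P1,P2) = 48.8971
Closest: P0 and P1

Closest pair: (22.9, -24.5) and (18.6, -29.4), distance = 6.5192


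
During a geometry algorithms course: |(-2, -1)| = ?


|u| = sqrt((-2)^2 + (-1)^2) = sqrt(5) = 2.2361

2.2361


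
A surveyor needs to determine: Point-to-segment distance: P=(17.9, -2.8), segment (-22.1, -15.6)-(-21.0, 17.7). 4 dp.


Project P onto AB: t = 0.4236 (clamped to [0,1])
Closest point on segment: (-21.634, -1.4941)
Distance: 39.5556

39.5556


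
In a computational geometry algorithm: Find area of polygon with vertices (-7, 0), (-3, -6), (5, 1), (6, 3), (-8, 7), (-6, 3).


Shoelace sum: ((-7)*(-6) - (-3)*0) + ((-3)*1 - 5*(-6)) + (5*3 - 6*1) + (6*7 - (-8)*3) + ((-8)*3 - (-6)*7) + ((-6)*0 - (-7)*3)
= 183
Area = |183|/2 = 91.5

91.5


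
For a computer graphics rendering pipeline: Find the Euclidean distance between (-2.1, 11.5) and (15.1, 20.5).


dx=17.2, dy=9
d^2 = 17.2^2 + 9^2 = 376.84
d = sqrt(376.84) = 19.4124

19.4124


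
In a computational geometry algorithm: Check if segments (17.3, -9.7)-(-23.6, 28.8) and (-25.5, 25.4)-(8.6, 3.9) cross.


Cross products: d1=-276.71, d2=156.79, d3=212.21, d4=-221.29
d1*d2 < 0 and d3*d4 < 0? yes

Yes, they intersect


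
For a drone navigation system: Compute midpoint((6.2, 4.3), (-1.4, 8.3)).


M = ((6.2+(-1.4))/2, (4.3+8.3)/2)
= (2.4, 6.3)

(2.4, 6.3)


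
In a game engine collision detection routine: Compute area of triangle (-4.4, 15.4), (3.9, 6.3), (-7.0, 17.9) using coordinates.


Area = |x_A(y_B-y_C) + x_B(y_C-y_A) + x_C(y_A-y_B)|/2
= |51.04 + 9.75 + (-63.7)|/2
= 2.91/2 = 1.455

1.455


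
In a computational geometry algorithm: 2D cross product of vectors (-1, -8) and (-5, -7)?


u x v = u_x*v_y - u_y*v_x = (-1)*(-7) - (-8)*(-5)
= 7 - 40 = -33

-33


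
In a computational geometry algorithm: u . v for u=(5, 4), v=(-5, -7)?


u . v = u_x*v_x + u_y*v_y = 5*(-5) + 4*(-7)
= (-25) + (-28) = -53

-53


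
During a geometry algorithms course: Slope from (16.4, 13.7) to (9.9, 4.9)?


slope = (y2-y1)/(x2-x1) = (4.9-13.7)/(9.9-16.4) = (-8.8)/(-6.5) = 1.3538

1.3538


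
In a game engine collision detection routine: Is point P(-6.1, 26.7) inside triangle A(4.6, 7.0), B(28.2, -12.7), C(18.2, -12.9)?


Cross products: AB x AP = 254.13, BC x BP = -400.86, CA x CP = -54.99
All same sign? no

No, outside


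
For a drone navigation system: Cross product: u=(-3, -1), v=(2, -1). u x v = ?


u x v = u_x*v_y - u_y*v_x = (-3)*(-1) - (-1)*2
= 3 - (-2) = 5

5


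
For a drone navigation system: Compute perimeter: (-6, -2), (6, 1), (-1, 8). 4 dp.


Sides: (-6, -2)->(6, 1): sqrt(153) = 12.369317, (6, 1)->(-1, 8): sqrt(98) = 9.899495, (-1, 8)->(-6, -2): sqrt(125) = 11.18034
Sum = 33.449152
Perimeter = 33.4492

33.4492


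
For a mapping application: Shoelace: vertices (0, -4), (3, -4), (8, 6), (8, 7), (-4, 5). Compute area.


Shoelace sum: (0*(-4) - 3*(-4)) + (3*6 - 8*(-4)) + (8*7 - 8*6) + (8*5 - (-4)*7) + ((-4)*(-4) - 0*5)
= 154
Area = |154|/2 = 77

77


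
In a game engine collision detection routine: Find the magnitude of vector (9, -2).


|u| = sqrt(9^2 + (-2)^2) = sqrt(85) = 9.2195

9.2195


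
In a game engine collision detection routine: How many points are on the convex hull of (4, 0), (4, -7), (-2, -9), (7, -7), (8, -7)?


Convex hull vertices (CCW): (-2, -9), (8, -7), (4, 0)
Count = 3

3


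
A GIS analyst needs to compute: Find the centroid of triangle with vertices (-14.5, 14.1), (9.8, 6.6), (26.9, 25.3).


Centroid = ((x_A+x_B+x_C)/3, (y_A+y_B+y_C)/3)
= (((-14.5)+9.8+26.9)/3, (14.1+6.6+25.3)/3)
= (7.4, 15.3333)

(7.4, 15.3333)


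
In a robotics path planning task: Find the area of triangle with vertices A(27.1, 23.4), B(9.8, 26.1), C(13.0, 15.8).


Area = |x_A(y_B-y_C) + x_B(y_C-y_A) + x_C(y_A-y_B)|/2
= |279.13 + (-74.48) + (-35.1)|/2
= 169.55/2 = 84.775

84.775


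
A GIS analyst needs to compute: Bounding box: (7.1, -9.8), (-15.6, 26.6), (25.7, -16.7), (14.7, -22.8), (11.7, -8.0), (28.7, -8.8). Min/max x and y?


x range: [-15.6, 28.7]
y range: [-22.8, 26.6]
Bounding box: (-15.6,-22.8) to (28.7,26.6)

(-15.6,-22.8) to (28.7,26.6)


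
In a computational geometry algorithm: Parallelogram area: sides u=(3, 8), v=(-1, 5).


|u x v| = |3*5 - 8*(-1)|
= |15 - (-8)| = 23

23


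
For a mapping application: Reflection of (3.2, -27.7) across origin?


Reflection over origin: (x,y) -> (-x,-y)
(3.2, -27.7) -> (-3.2, 27.7)

(-3.2, 27.7)
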